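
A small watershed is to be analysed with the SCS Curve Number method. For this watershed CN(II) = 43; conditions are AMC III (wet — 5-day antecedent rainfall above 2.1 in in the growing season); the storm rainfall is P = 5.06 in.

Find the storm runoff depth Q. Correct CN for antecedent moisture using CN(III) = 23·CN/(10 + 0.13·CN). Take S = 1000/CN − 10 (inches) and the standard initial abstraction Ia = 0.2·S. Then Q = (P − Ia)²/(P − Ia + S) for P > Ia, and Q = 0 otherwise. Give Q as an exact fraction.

Q = 37332809089/23647830650 in ≈ 1.579 in

CN(III) from CN(II)=43: (23·43)/(10 + 0.13·43) = 98900/1559 ≈ 63.438
S = 1000/(98900/1559) − 10 = 5700/989 in ≈ 5.763 in
Ia = 0.2S: 0.2·5.763 = 1.153 in (exactly 1140/989)
P − Ia = 5.060 − 1.153 = 193217/49450 ≈ 3.907 in (> 0, runoff occurs)
Runoff Q = (P−Ia)²/(P−Ia+S) = (3.907)²/(3.907+5.763) = 37332809089/23647830650 ≈ 1.579 in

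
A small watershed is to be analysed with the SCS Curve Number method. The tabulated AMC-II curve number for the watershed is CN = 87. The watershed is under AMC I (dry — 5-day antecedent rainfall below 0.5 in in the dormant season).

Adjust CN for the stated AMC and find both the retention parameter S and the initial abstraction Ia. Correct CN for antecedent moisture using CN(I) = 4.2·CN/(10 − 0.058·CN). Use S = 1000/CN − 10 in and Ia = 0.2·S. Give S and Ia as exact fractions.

CN(I) from CN(II)=87: (4.2·87)/(10 − 0.058·87) = 182700/2477 ≈ 73.759
S = 1000/(182700/2477) − 10 = 6500/1827 in ≈ 3.558 in
Ia = 0.2·(6500/1827) = 1300/1827 in ≈ 0.712 in

S = 6500/1827 in ≈ 3.558 in; Ia = 1300/1827 in ≈ 0.712 in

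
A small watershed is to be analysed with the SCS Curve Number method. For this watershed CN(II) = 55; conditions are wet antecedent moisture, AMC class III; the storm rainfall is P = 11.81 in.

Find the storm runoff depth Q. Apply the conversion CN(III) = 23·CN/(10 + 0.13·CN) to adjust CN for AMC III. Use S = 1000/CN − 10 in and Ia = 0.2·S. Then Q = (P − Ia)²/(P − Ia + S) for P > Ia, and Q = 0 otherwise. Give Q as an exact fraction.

Wet (AMC III): CN(III) = 23·55/(10 + 0.13·55) = 1265/(343/20) = 25300/343 ≈ 73.761
S = 1000/(25300/343) − 10 = 900/253 in ≈ 3.557 in
Ia = 0.2S: 0.2·3.557 = 0.711 in (exactly 180/253)
Excess rainfall: 11.810 − 0.711 = 11.099 in; P > Ia so Q > 0
Q: (280793/25300)² ÷ (370793/25300) = 78844708849/9381062900 in (≈ 8.405 in)

Q = 78844708849/9381062900 in ≈ 8.405 in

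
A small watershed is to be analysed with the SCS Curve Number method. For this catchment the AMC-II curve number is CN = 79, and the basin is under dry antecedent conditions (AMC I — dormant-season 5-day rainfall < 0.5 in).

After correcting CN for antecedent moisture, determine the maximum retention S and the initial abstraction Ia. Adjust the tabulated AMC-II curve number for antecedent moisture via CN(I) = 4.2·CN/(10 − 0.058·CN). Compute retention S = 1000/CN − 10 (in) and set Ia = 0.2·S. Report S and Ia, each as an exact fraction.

Dry (AMC I): CN(I) = 4.2·79/(10 − 0.058·79) = (1659/5)/(2709/500) = 7900/129 ≈ 61.240
S = 1000/(7900/129) − 10 = 500/79 in ≈ 6.329 in
Initial abstraction Ia = S/5 = (500/79)/5 = 100/79 ≈ 1.266 in

S = 500/79 in ≈ 6.329 in; Ia = 100/79 in ≈ 1.266 in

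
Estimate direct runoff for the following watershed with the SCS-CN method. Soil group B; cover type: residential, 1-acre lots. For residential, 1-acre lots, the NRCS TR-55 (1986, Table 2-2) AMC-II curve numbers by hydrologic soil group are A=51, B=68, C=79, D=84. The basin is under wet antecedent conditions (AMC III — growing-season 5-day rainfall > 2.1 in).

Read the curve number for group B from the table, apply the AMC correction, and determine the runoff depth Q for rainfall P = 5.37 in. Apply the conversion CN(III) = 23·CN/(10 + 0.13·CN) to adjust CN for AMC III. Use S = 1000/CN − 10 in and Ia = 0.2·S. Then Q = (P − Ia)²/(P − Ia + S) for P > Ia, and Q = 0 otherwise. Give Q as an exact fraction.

NRCS table: residential, 1-acre lots, soil group B → CN(II) = 68
CN(III) from CN(II)=68: (23·68)/(10 + 0.13·68) = 39100/471 ≈ 83.015
S = 1000/(39100/471) − 10 = 800/391 in ≈ 2.046 in
Ia = 0.2·(800/391) = 160/391 in ≈ 0.409 in
P − Ia = 5.370 − 0.409 = 193967/39100 ≈ 4.961 in (> 0, runoff occurs)
Q = (193967/39100)²/((193967/39100) + 800/391) = (37623197089/1528810000)/(273967/39100) = 37623197089/10712109700 in ≈ 3.512 in

Q = 37623197089/10712109700 in ≈ 3.512 in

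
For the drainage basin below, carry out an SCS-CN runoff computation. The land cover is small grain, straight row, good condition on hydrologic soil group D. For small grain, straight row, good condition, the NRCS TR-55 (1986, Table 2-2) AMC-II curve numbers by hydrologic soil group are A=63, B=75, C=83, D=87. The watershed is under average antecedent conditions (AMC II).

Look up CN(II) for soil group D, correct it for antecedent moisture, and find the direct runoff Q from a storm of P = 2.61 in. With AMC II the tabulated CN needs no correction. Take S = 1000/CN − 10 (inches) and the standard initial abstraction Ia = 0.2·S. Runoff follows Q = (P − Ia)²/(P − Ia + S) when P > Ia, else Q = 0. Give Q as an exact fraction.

Q = 404291449/288030900 in ≈ 1.404 in

NRCS table: small grain, straight row, good condition, soil group D → CN(II) = 87
AMC II — tabulated CN = 87 applies directly.
Max retention: S = 1000/87 − 10 = 130/87 in (≈ 1.494 in)
Initial abstraction Ia = S/5 = (130/87)/5 = 26/87 ≈ 0.299 in
Since P=2.610 > Ia=0.299: effective rainfall P−Ia = 20107/8700 in
Q = (20107/8700)²/((20107/8700) + 130/87) = (404291449/75690000)/(33107/8700) = 404291449/288030900 in ≈ 1.404 in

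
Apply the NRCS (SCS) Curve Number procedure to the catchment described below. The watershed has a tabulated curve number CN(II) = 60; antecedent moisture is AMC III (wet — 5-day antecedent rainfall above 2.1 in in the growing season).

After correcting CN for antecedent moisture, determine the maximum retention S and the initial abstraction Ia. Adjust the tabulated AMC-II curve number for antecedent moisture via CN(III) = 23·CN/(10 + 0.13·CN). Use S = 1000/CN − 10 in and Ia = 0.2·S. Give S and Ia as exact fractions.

CN(III) from CN(II)=60: (23·60)/(10 + 0.13·60) = 6900/89 ≈ 77.528
Retention S: 1000/CN − 10 with CN=77.528 → S = 200/69 ≈ 2.899 in
Ia = 0.2S: 0.2·2.899 = 0.580 in (exactly 40/69)

S = 200/69 in ≈ 2.899 in; Ia = 40/69 in ≈ 0.580 in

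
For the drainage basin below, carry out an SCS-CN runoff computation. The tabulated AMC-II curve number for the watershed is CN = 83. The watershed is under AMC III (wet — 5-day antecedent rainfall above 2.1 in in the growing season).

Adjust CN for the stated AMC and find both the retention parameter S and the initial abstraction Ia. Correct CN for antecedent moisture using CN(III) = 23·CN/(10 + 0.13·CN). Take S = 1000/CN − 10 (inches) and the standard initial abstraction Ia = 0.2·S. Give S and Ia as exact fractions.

S = 1700/1909 in ≈ 0.891 in; Ia = 340/1909 in ≈ 0.178 in

Adjust CN=83 to AMC III: 23·83/(10 + 0.13·83) → 1909 ÷ (2079/100) = 190900/2079 ≈ 91.823
S = 1000/(190900/2079) − 10 = 1700/1909 in ≈ 0.891 in
Ia = 0.2S: 0.2·0.891 = 0.178 in (exactly 340/1909)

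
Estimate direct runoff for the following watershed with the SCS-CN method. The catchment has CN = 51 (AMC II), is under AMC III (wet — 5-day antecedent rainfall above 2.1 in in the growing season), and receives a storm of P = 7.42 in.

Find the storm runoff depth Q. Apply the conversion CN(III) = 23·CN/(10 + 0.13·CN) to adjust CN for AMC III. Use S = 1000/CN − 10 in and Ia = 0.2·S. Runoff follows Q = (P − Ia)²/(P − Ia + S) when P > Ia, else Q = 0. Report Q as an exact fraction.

Q = 21305329927/5288411850 in ≈ 4.029 in

CN(III) from CN(II)=51: (23·51)/(10 + 0.13·51) = 117300/1663 ≈ 70.535
Retention S: 1000/CN − 10 with CN=70.535 → S = 4900/1173 ≈ 4.177 in
Ia = 0.2S: 0.2·4.177 = 0.835 in (exactly 980/1173)
Since P=7.420 > Ia=0.835: effective rainfall P−Ia = 386183/58650 in
Runoff Q = (P−Ia)²/(P−Ia+S) = (6.585)²/(6.585+4.177) = 21305329927/5288411850 ≈ 4.029 in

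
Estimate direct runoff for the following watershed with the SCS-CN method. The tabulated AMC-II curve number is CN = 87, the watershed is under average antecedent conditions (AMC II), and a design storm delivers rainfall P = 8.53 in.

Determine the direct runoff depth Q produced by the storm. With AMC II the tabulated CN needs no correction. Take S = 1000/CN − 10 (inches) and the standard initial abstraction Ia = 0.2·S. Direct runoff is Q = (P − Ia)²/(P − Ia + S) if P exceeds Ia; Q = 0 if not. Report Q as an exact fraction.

Q = 5128135321/736115700 in ≈ 6.966 in

CN(II) = 87; AMC II needs no correction.
Retention S: 1000/CN − 10 with CN=87.000 → S = 130/87 ≈ 1.494 in
Ia = 0.2S: 0.2·1.494 = 0.299 in (exactly 26/87)
Since P=8.530 > Ia=0.299: effective rainfall P−Ia = 71611/8700 in
Q = (71611/8700)²/((71611/8700) + 130/87) = (5128135321/75690000)/(84611/8700) = 5128135321/736115700 in ≈ 6.966 in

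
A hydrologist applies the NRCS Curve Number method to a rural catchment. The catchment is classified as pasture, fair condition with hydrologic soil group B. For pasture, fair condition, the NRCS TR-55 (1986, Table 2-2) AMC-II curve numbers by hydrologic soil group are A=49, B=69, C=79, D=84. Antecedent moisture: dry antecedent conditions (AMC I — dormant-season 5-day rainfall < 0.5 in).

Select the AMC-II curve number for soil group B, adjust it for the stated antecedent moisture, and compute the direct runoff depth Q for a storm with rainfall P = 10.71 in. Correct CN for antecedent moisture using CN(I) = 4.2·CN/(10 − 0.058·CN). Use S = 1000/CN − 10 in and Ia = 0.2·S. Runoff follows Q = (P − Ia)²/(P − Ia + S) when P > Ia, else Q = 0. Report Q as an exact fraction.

NRCS table: pasture, fair condition, soil group B → CN(II) = 69
CN(I) from CN(II)=69: (4.2·69)/(10 − 0.058·69) = 144900/2999 ≈ 48.316
Max retention: S = 1000/(144900/2999) − 10 = 15500/1449 in (≈ 10.697 in)
Ia = 0.2·(15500/1449) = 3100/1449 in ≈ 2.139 in
Since P=10.710 > Ia=2.139: effective rainfall P−Ia = 1241879/144900 in
Runoff Q = (P−Ia)²/(P−Ia+S) = (8.571)²/(8.571+10.697) = 1542263450641/404543267100 ≈ 3.812 in

Q = 1542263450641/404543267100 in ≈ 3.812 in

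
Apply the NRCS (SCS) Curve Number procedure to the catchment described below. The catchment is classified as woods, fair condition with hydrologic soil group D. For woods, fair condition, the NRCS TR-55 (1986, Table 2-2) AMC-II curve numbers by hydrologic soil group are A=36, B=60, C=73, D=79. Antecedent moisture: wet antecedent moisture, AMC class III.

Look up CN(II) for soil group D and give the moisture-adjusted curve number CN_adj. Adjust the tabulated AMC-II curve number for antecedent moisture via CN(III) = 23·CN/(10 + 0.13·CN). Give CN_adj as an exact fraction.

NRCS table: woods, fair condition, soil group D → CN(II) = 79
Wet (AMC III): CN(III) = 23·79/(10 + 0.13·79) = 1817/(2027/100) = 181700/2027 ≈ 89.640

CN_adj = 181700/2027 ≈ 89.640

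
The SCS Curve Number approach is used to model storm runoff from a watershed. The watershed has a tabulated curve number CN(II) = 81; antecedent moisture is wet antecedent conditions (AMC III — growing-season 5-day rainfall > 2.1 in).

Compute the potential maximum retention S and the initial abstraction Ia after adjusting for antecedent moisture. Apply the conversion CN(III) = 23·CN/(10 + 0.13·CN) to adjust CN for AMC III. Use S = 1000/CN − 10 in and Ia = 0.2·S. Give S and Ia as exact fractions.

S = 1900/1863 in ≈ 1.020 in; Ia = 380/1863 in ≈ 0.204 in

CN(III) from CN(II)=81: (23·81)/(10 + 0.13·81) = 186300/2053 ≈ 90.745
Retention S: 1000/CN − 10 with CN=90.745 → S = 1900/1863 ≈ 1.020 in
Ia = 0.2·(1900/1863) = 380/1863 in ≈ 0.204 in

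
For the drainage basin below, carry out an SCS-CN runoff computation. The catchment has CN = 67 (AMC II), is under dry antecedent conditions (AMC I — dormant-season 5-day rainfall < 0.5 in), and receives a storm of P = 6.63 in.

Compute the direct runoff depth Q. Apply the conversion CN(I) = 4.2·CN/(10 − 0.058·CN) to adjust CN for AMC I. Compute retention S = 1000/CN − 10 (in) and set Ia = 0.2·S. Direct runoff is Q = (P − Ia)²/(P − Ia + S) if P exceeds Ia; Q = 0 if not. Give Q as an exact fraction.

CN(I) from CN(II)=67: (4.2·67)/(10 − 0.058·67) = 46900/1019 ≈ 46.026
Max retention: S = 1000/(46900/1019) − 10 = 5500/469 in (≈ 11.727 in)
Initial abstraction Ia = S/5 = (5500/469)/5 = 1100/469 ≈ 2.345 in
Since P=6.630 > Ia=2.345: effective rainfall P−Ia = 200947/46900 in
Q = (200947/46900)²/((200947/46900) + 5500/469) = (40379696809/2199610000)/(750947/46900) = 40379696809/35219414300 in ≈ 1.147 in

Q = 40379696809/35219414300 in ≈ 1.147 in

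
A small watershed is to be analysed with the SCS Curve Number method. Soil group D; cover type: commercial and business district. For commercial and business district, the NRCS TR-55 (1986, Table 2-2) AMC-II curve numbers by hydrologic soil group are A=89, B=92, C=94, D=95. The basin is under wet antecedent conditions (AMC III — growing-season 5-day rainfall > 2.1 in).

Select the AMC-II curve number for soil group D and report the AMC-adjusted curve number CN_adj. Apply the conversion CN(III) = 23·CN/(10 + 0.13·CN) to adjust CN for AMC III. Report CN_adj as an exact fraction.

NRCS table: commercial and business district, soil group D → CN(II) = 95
Adjust CN=95 to AMC III: 23·95/(10 + 0.13·95) → 2185 ÷ (447/20) = 43700/447 ≈ 97.763

CN_adj = 43700/447 ≈ 97.763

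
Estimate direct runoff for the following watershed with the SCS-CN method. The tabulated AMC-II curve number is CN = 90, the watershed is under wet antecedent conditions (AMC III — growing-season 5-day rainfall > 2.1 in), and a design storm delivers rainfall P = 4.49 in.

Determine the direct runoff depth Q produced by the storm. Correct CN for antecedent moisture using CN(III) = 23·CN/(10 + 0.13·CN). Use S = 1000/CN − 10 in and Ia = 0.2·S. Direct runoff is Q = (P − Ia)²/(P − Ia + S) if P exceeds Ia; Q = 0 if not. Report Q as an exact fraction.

Q = 8270629249/2089520100 in ≈ 3.958 in

Adjust CN=90 to AMC III: 23·90/(10 + 0.13·90) → 2070 ÷ (217/10) = 20700/217 ≈ 95.392
Retention S: 1000/CN − 10 with CN=95.392 → S = 100/207 ≈ 0.483 in
Ia = 0.2S: 0.2·0.483 = 0.097 in (exactly 20/207)
Excess rainfall: 4.490 − 0.097 = 4.393 in; P > Ia so Q > 0
Runoff Q = (P−Ia)²/(P−Ia+S) = (4.393)²/(4.393+0.483) = 8270629249/2089520100 ≈ 3.958 in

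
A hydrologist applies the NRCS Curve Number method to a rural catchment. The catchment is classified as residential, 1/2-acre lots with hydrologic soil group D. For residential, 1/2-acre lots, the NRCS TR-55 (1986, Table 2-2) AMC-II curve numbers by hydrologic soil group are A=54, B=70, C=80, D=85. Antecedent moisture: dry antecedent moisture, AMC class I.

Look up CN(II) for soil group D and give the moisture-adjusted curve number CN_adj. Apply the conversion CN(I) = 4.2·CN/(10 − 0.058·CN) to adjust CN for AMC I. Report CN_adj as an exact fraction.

CN_adj = 11900/169 ≈ 70.414

NRCS table: residential, 1/2-acre lots, soil group D → CN(II) = 85
CN(I) from CN(II)=85: (4.2·85)/(10 − 0.058·85) = 11900/169 ≈ 70.414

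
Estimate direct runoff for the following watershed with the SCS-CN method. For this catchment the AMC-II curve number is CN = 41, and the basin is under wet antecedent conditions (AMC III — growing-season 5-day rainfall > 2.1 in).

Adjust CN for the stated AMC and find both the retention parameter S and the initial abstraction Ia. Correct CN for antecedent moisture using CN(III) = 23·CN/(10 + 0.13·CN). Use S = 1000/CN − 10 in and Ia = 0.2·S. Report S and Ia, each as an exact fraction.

Adjust CN=41 to AMC III: 23·41/(10 + 0.13·41) → 943 ÷ (1533/100) = 94300/1533 ≈ 61.513
Max retention: S = 1000/(94300/1533) − 10 = 5900/943 in (≈ 6.257 in)
Initial abstraction Ia = S/5 = (5900/943)/5 = 1180/943 ≈ 1.251 in

S = 5900/943 in ≈ 6.257 in; Ia = 1180/943 in ≈ 1.251 in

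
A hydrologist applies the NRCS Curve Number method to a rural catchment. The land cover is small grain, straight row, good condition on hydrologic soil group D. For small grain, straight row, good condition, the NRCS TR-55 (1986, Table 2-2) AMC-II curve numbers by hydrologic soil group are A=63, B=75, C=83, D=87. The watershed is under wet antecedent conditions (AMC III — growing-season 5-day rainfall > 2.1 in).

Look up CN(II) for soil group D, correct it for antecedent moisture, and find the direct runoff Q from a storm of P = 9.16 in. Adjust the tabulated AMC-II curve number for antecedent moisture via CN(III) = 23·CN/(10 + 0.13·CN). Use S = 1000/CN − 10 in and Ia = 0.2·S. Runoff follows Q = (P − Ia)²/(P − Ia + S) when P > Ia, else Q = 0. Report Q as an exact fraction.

Q = 204059089441/24223555725 in ≈ 8.424 in

NRCS table: small grain, straight row, good condition, soil group D → CN(II) = 87
CN(III) from CN(II)=87: (23·87)/(10 + 0.13·87) = 200100/2131 ≈ 93.900
Retention S: 1000/CN − 10 with CN=93.900 → S = 1300/2001 ≈ 0.650 in
Ia = 0.2S: 0.2·0.650 = 0.130 in (exactly 260/2001)
Since P=9.160 > Ia=0.130: effective rainfall P−Ia = 451729/50025 in
Runoff Q = (P−Ia)²/(P−Ia+S) = (9.030)²/(9.030+0.650) = 204059089441/24223555725 ≈ 8.424 in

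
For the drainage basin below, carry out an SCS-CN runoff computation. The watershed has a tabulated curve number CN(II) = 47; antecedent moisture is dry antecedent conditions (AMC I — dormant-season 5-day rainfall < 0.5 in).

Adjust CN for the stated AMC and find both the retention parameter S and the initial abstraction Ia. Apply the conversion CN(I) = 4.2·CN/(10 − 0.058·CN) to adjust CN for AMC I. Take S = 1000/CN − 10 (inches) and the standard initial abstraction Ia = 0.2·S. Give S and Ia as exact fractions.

Adjust CN=47 to AMC I: 4.2·47/(10 − 0.058·47) → (987/5) ÷ (3637/500) = 98700/3637 ≈ 27.138
Max retention: S = 1000/(98700/3637) − 10 = 26500/987 in (≈ 26.849 in)
Initial abstraction Ia = S/5 = (26500/987)/5 = 5300/987 ≈ 5.370 in

S = 26500/987 in ≈ 26.849 in; Ia = 5300/987 in ≈ 5.370 in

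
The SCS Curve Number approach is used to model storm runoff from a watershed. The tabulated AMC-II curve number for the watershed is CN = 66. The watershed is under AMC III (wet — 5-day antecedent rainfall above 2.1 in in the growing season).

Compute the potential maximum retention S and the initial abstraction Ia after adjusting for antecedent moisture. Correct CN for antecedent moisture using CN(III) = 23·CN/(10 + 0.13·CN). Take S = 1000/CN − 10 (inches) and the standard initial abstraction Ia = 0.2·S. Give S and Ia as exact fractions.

S = 1700/759 in ≈ 2.240 in; Ia = 340/759 in ≈ 0.448 in

Adjust CN=66 to AMC III: 23·66/(10 + 0.13·66) → 1518 ÷ (929/50) = 75900/929 ≈ 81.701
Max retention: S = 1000/(75900/929) − 10 = 1700/759 in (≈ 2.240 in)
Initial abstraction Ia = S/5 = (1700/759)/5 = 340/759 ≈ 0.448 in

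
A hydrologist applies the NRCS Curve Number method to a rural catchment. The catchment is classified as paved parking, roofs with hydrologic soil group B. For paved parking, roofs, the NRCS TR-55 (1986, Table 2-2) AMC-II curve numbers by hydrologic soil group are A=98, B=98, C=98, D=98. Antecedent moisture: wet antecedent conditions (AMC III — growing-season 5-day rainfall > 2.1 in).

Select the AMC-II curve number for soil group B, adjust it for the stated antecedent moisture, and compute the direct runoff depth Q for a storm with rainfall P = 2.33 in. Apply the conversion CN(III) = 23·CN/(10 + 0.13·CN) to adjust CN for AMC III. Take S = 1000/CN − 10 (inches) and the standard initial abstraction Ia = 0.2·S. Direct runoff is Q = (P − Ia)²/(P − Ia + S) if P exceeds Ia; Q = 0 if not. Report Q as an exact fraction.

NRCS table: paved parking, roofs, soil group B → CN(II) = 98
CN(III) from CN(II)=98: (23·98)/(10 + 0.13·98) = 112700/1137 ≈ 99.120
Max retention: S = 1000/(112700/1137) − 10 = 100/1127 in (≈ 0.089 in)
Initial abstraction Ia = S/5 = (100/1127)/5 = 20/1127 ≈ 0.018 in
Since P=2.330 > Ia=0.018: effective rainfall P−Ia = 260591/112700 in
Q = (260591/112700)²/((260591/112700) + 100/1127) = (67907669281/12701290000)/(270591/112700) = 67907669281/30495605700 in ≈ 2.227 in

Q = 67907669281/30495605700 in ≈ 2.227 in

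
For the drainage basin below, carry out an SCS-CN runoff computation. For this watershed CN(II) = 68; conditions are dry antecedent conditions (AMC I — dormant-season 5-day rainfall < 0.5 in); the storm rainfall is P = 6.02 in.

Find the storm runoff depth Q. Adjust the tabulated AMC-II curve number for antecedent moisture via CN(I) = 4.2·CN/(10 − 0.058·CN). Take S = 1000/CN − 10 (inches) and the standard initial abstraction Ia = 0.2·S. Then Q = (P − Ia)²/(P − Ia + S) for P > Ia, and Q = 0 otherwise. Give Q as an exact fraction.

Q = 4550446849/4774107450 in ≈ 0.953 in

Dry (AMC I): CN(I) = 4.2·68/(10 − 0.058·68) = (1428/5)/(757/125) = 35700/757 ≈ 47.160
S = 1000/(35700/757) − 10 = 4000/357 in ≈ 11.204 in
Ia = 0.2S: 0.2·11.204 = 2.241 in (exactly 800/357)
Since P=6.020 > Ia=2.241: effective rainfall P−Ia = 67457/17850 in
Q = (67457/17850)²/((67457/17850) + 4000/357) = (4550446849/318622500)/(267457/17850) = 4550446849/4774107450 in ≈ 0.953 in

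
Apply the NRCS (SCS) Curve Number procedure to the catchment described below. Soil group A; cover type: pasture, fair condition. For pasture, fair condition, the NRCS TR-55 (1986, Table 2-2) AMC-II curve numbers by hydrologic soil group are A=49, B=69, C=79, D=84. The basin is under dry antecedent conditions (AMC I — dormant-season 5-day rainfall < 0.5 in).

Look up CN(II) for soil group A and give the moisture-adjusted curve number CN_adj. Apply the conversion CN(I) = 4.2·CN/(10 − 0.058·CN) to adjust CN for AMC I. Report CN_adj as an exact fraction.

NRCS table: pasture, fair condition, soil group A → CN(II) = 49
CN(I) from CN(II)=49: (4.2·49)/(10 − 0.058·49) = 34300/1193 ≈ 28.751

CN_adj = 34300/1193 ≈ 28.751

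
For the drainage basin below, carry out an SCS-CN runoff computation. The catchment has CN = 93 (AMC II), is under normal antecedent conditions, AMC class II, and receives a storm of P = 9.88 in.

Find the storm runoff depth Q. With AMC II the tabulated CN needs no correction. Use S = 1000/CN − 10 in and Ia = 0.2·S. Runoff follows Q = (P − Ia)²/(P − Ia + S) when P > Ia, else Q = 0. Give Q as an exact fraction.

AMC II — tabulated CN = 93 applies directly.
Max retention: S = 1000/93 − 10 = 70/93 in (≈ 0.753 in)
Initial abstraction Ia = S/5 = (70/93)/5 = 14/93 ≈ 0.151 in
Excess rainfall: 9.880 − 0.151 = 9.729 in; P > Ia so Q > 0
Runoff Q = (P−Ia)²/(P−Ia+S) = (9.729)²/(9.729+0.753) = 511709641/56662575 ≈ 9.031 in

Q = 511709641/56662575 in ≈ 9.031 in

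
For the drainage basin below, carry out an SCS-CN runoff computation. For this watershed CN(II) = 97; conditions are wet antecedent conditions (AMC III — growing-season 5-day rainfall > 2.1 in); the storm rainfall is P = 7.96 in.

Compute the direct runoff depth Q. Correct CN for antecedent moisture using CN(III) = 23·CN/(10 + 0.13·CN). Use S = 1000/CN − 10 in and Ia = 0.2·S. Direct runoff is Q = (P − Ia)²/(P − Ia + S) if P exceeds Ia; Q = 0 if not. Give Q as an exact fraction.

Q = 195778815961/25097020975 in ≈ 7.801 in

Adjust CN=97 to AMC III: 23·97/(10 + 0.13·97) → 2231 ÷ (2261/100) = 223100/2261 ≈ 98.673
S = 1000/(223100/2261) − 10 = 300/2231 in ≈ 0.134 in
Ia = 0.2S: 0.2·0.134 = 0.027 in (exactly 60/2231)
P − Ia = 7.960 − 0.027 = 442469/55775 ≈ 7.933 in (> 0, runoff occurs)
Q: (442469/55775)² ÷ (449969/55775) = 195778815961/25097020975 in (≈ 7.801 in)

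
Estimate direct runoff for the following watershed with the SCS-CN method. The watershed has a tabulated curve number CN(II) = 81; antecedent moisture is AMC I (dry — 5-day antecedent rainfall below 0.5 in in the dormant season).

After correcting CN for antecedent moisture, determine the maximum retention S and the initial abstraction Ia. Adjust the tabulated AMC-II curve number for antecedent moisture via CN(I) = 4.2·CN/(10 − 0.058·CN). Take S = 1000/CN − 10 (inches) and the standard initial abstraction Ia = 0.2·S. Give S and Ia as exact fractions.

S = 9500/1701 in ≈ 5.585 in; Ia = 1900/1701 in ≈ 1.117 in

Adjust CN=81 to AMC I: 4.2·81/(10 − 0.058·81) → (1701/5) ÷ (2651/500) = 170100/2651 ≈ 64.164
Retention S: 1000/CN − 10 with CN=64.164 → S = 9500/1701 ≈ 5.585 in
Ia = 0.2·(9500/1701) = 1900/1701 in ≈ 1.117 in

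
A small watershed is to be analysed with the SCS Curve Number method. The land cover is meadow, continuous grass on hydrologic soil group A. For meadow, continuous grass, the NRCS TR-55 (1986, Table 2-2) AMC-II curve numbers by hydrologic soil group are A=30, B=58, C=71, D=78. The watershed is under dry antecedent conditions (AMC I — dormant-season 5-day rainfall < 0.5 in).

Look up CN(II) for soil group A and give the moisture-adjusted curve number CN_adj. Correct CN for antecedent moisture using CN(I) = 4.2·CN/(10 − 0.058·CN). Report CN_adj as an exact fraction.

NRCS table: meadow, continuous grass, soil group A → CN(II) = 30
Dry (AMC I): CN(I) = 4.2·30/(10 − 0.058·30) = 126/(413/50) = 900/59 ≈ 15.254

CN_adj = 900/59 ≈ 15.254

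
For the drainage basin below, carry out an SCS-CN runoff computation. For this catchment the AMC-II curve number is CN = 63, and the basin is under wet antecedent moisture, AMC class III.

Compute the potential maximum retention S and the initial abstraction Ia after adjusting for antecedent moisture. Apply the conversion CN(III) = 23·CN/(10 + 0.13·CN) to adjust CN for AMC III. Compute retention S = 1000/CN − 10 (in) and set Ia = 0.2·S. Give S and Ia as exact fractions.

Wet (AMC III): CN(III) = 23·63/(10 + 0.13·63) = 1449/(1819/100) = 144900/1819 ≈ 79.659
Retention S: 1000/CN − 10 with CN=79.659 → S = 3700/1449 ≈ 2.553 in
Ia = 0.2S: 0.2·2.553 = 0.511 in (exactly 740/1449)

S = 3700/1449 in ≈ 2.553 in; Ia = 740/1449 in ≈ 0.511 in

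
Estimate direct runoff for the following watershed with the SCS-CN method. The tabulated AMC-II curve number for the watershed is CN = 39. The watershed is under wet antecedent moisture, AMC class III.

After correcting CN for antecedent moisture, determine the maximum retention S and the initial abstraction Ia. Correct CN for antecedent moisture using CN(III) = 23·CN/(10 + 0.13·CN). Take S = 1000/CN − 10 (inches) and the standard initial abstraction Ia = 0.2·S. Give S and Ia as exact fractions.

S = 6100/897 in ≈ 6.800 in; Ia = 1220/897 in ≈ 1.360 in

CN(III) from CN(II)=39: (23·39)/(10 + 0.13·39) = 89700/1507 ≈ 59.522
Retention S: 1000/CN − 10 with CN=59.522 → S = 6100/897 ≈ 6.800 in
Ia = 0.2·(6100/897) = 1220/897 in ≈ 1.360 in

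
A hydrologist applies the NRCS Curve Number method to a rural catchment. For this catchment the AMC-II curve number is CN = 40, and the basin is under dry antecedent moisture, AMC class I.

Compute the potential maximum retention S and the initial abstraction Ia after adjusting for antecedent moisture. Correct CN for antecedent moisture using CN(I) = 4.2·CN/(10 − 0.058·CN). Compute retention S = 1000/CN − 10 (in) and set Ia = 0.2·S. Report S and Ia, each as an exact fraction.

S = 250/7 in ≈ 35.714 in; Ia = 50/7 in ≈ 7.143 in

CN(I) from CN(II)=40: (4.2·40)/(10 − 0.058·40) = 175/8 ≈ 21.875
S = 1000/(175/8) − 10 = 250/7 in ≈ 35.714 in
Ia = 0.2·(250/7) = 50/7 in ≈ 7.143 in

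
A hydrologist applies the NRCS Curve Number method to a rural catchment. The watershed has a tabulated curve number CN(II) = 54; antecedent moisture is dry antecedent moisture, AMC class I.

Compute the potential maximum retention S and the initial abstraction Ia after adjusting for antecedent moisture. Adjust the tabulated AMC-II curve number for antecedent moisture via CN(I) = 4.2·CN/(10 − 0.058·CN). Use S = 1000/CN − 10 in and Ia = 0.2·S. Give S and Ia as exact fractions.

Dry (AMC I): CN(I) = 4.2·54/(10 − 0.058·54) = (1134/5)/(1717/250) = 56700/1717 ≈ 33.023
S = 1000/(56700/1717) − 10 = 11500/567 in ≈ 20.282 in
Ia = 0.2S: 0.2·20.282 = 4.056 in (exactly 2300/567)

S = 11500/567 in ≈ 20.282 in; Ia = 2300/567 in ≈ 4.056 in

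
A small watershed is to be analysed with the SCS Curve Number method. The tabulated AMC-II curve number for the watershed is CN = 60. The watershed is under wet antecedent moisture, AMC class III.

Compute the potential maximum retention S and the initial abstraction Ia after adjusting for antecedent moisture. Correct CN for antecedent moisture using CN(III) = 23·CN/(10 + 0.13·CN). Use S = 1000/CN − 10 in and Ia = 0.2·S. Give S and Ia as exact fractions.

S = 200/69 in ≈ 2.899 in; Ia = 40/69 in ≈ 0.580 in

CN(III) from CN(II)=60: (23·60)/(10 + 0.13·60) = 6900/89 ≈ 77.528
Retention S: 1000/CN − 10 with CN=77.528 → S = 200/69 ≈ 2.899 in
Ia = 0.2·(200/69) = 40/69 in ≈ 0.580 in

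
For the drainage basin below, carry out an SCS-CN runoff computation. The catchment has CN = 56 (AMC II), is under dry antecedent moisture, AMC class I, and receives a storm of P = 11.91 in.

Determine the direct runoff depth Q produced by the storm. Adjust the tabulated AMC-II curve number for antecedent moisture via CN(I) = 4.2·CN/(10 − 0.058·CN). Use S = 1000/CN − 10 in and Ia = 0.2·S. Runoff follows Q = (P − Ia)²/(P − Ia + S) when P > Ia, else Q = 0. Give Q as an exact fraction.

Dry (AMC I): CN(I) = 4.2·56/(10 − 0.058·56) = (1176/5)/(844/125) = 7350/211 ≈ 34.834
Retention S: 1000/CN − 10 with CN=34.834 → S = 2750/147 ≈ 18.707 in
Initial abstraction Ia = S/5 = (2750/147)/5 = 550/147 ≈ 3.741 in
Since P=11.910 > Ia=3.741: effective rainfall P−Ia = 120077/14700 in
Q = (120077/14700)²/((120077/14700) + 2750/147) = (14418485929/216090000)/(395077/14700) = 14418485929/5807631900 in ≈ 2.483 in

Q = 14418485929/5807631900 in ≈ 2.483 in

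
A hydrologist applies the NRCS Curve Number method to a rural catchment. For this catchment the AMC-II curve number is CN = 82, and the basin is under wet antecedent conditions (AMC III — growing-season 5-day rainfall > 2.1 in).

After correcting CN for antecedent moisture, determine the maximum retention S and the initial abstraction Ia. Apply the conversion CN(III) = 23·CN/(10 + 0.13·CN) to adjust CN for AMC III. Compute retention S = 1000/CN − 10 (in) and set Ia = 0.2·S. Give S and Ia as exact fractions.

S = 900/943 in ≈ 0.954 in; Ia = 180/943 in ≈ 0.191 in

CN(III) from CN(II)=82: (23·82)/(10 + 0.13·82) = 94300/1033 ≈ 91.288
S = 1000/(94300/1033) − 10 = 900/943 in ≈ 0.954 in
Ia = 0.2·(900/943) = 180/943 in ≈ 0.191 in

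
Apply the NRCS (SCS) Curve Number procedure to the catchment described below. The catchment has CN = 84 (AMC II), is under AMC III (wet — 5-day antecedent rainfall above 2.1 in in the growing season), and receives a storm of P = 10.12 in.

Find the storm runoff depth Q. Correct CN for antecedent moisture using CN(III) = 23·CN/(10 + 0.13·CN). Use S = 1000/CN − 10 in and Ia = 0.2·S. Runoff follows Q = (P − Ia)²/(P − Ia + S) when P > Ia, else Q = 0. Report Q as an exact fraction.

Q = 14447799601/1572152925 in ≈ 9.190 in

Wet (AMC III): CN(III) = 23·84/(10 + 0.13·84) = 1932/(523/25) = 48300/523 ≈ 92.352
Max retention: S = 1000/(48300/523) − 10 = 400/483 in (≈ 0.828 in)
Initial abstraction Ia = S/5 = (400/483)/5 = 80/483 ≈ 0.166 in
P − Ia = 10.120 − 0.166 = 120199/12075 ≈ 9.954 in (> 0, runoff occurs)
Q: (120199/12075)² ÷ (130199/12075) = 14447799601/1572152925 in (≈ 9.190 in)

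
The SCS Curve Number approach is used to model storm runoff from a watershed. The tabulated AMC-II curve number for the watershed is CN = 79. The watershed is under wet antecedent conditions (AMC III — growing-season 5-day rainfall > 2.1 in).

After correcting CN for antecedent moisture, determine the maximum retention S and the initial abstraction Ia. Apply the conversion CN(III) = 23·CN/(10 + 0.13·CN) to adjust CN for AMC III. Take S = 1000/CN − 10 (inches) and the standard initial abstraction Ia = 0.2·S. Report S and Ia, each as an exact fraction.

S = 2100/1817 in ≈ 1.156 in; Ia = 420/1817 in ≈ 0.231 in

Wet (AMC III): CN(III) = 23·79/(10 + 0.13·79) = 1817/(2027/100) = 181700/2027 ≈ 89.640
Retention S: 1000/CN − 10 with CN=89.640 → S = 2100/1817 ≈ 1.156 in
Ia = 0.2S: 0.2·1.156 = 0.231 in (exactly 420/1817)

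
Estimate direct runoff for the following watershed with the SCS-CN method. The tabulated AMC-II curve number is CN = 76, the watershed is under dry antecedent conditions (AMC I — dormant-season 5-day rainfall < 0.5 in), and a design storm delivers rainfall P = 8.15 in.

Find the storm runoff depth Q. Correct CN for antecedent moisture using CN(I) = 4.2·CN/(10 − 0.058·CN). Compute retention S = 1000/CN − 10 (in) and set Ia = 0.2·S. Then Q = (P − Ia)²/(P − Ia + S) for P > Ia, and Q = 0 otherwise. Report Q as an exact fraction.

Q = 312547041/100226140 in ≈ 3.118 in

Adjust CN=76 to AMC I: 4.2·76/(10 − 0.058·76) → (1596/5) ÷ (699/125) = 13300/233 ≈ 57.082
Max retention: S = 1000/(13300/233) − 10 = 1000/133 in (≈ 7.519 in)
Initial abstraction Ia = S/5 = (1000/133)/5 = 200/133 ≈ 1.504 in
P − Ia = 8.150 − 1.504 = 17679/2660 ≈ 6.646 in (> 0, runoff occurs)
Runoff Q = (P−Ia)²/(P−Ia+S) = (6.646)²/(6.646+7.519) = 312547041/100226140 ≈ 3.118 in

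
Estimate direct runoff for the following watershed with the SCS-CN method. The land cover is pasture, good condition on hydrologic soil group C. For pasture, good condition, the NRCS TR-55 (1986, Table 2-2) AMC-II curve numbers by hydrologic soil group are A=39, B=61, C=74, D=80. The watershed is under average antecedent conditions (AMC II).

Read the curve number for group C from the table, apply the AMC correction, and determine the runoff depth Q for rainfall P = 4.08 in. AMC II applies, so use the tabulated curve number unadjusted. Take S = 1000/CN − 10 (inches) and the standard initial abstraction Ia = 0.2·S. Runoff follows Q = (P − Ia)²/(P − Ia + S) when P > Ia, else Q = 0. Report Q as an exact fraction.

Q = 4879688/2947975 in ≈ 1.655 in

NRCS table: pasture, good condition, soil group C → CN(II) = 74
AMC II — tabulated CN = 74 applies directly.
S = 1000/74 − 10 = 130/37 in ≈ 3.514 in
Initial abstraction Ia = S/5 = (130/37)/5 = 26/37 ≈ 0.703 in
Since P=4.080 > Ia=0.703: effective rainfall P−Ia = 3124/925 in
Q = (3124/925)²/((3124/925) + 130/37) = (9759376/855625)/(6374/925) = 4879688/2947975 in ≈ 1.655 in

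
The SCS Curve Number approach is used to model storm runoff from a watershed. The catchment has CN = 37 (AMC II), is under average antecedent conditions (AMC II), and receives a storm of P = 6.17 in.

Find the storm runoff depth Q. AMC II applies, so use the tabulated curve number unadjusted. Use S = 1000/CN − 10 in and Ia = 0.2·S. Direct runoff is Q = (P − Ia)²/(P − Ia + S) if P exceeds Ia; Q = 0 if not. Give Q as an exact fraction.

Average conditions: CN = 37 (no AMC adjustment).
Max retention: S = 1000/37 − 10 = 630/37 in (≈ 17.027 in)
Ia = 0.2·(630/37) = 126/37 in ≈ 3.405 in
Excess rainfall: 6.170 − 3.405 = 2.765 in; P > Ia so Q > 0
Q: (10229/3700)² ÷ (73229/3700) = 104632441/270947300 in (≈ 0.386 in)

Q = 104632441/270947300 in ≈ 0.386 in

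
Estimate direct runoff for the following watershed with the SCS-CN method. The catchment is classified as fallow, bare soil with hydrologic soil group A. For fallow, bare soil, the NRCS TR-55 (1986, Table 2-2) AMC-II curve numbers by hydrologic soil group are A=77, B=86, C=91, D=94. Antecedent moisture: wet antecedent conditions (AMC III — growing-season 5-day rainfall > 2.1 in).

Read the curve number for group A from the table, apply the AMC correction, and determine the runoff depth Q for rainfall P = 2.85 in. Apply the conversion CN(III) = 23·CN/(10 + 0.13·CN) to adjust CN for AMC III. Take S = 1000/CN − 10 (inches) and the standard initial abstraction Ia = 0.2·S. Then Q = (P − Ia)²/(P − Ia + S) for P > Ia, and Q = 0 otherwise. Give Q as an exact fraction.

Q = 15912121/9223060 in ≈ 1.725 in

NRCS table: fallow, bare soil, soil group A → CN(II) = 77
Wet (AMC III): CN(III) = 23·77/(10 + 0.13·77) = 1771/(2001/100) = 7700/87 ≈ 88.506
S = 1000/(7700/87) − 10 = 100/77 in ≈ 1.299 in
Ia = 0.2·(100/77) = 20/77 in ≈ 0.260 in
Since P=2.850 > Ia=0.260: effective rainfall P−Ia = 3989/1540 in
Q = (3989/1540)²/((3989/1540) + 100/77) = (15912121/2371600)/(5989/1540) = 15912121/9223060 in ≈ 1.725 in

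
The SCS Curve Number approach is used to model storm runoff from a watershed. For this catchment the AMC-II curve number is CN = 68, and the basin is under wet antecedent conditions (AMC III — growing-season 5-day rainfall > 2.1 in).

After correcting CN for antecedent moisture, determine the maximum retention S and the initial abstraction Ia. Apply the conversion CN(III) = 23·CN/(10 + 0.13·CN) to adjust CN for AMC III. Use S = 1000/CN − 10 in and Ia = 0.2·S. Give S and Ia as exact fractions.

S = 800/391 in ≈ 2.046 in; Ia = 160/391 in ≈ 0.409 in

CN(III) from CN(II)=68: (23·68)/(10 + 0.13·68) = 39100/471 ≈ 83.015
S = 1000/(39100/471) − 10 = 800/391 in ≈ 2.046 in
Ia = 0.2·(800/391) = 160/391 in ≈ 0.409 in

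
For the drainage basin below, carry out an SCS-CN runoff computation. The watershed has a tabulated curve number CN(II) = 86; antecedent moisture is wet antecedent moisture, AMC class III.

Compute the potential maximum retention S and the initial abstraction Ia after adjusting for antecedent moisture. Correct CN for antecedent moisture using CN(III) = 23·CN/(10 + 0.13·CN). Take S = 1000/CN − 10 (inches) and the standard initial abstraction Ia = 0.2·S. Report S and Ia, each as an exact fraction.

Wet (AMC III): CN(III) = 23·86/(10 + 0.13·86) = 1978/(1059/50) = 98900/1059 ≈ 93.390
Max retention: S = 1000/(98900/1059) − 10 = 700/989 in (≈ 0.708 in)
Ia = 0.2S: 0.2·0.708 = 0.142 in (exactly 140/989)

S = 700/989 in ≈ 0.708 in; Ia = 140/989 in ≈ 0.142 in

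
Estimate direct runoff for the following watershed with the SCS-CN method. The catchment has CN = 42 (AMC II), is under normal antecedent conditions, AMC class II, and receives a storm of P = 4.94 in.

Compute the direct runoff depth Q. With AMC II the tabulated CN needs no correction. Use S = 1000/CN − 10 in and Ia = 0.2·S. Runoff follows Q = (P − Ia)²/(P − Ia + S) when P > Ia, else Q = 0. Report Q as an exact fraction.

Q = 5230369/17626350 in ≈ 0.297 in

Average conditions: CN = 42 (no AMC adjustment).
S = 1000/42 − 10 = 290/21 in ≈ 13.810 in
Ia = 0.2·(290/21) = 58/21 in ≈ 2.762 in
Excess rainfall: 4.940 − 2.762 = 2.178 in; P > Ia so Q > 0
Runoff Q = (P−Ia)²/(P−Ia+S) = (2.178)²/(2.178+13.810) = 5230369/17626350 ≈ 0.297 in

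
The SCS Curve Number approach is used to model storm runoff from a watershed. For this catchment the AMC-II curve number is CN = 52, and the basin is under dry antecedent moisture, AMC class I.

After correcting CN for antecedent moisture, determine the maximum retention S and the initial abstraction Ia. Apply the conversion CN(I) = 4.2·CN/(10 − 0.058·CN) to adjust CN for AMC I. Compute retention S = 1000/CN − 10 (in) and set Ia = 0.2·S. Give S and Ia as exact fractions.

S = 2000/91 in ≈ 21.978 in; Ia = 400/91 in ≈ 4.396 in

CN(I) from CN(II)=52: (4.2·52)/(10 − 0.058·52) = 9100/291 ≈ 31.271
Retention S: 1000/CN − 10 with CN=31.271 → S = 2000/91 ≈ 21.978 in
Ia = 0.2·(2000/91) = 400/91 in ≈ 4.396 in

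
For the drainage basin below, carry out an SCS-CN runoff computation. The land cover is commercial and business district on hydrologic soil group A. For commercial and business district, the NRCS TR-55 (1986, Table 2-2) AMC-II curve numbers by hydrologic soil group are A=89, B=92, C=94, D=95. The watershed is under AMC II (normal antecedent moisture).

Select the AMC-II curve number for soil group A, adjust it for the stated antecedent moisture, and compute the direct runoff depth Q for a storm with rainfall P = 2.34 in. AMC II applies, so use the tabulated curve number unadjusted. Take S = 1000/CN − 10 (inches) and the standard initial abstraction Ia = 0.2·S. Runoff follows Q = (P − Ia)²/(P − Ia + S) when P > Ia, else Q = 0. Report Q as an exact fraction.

NRCS table: commercial and business district, soil group A → CN(II) = 89
Average conditions: CN = 89 (no AMC adjustment).
Retention S: 1000/CN − 10 with CN=89.000 → S = 110/89 ≈ 1.236 in
Initial abstraction Ia = S/5 = (110/89)/5 = 22/89 ≈ 0.247 in
P − Ia = 2.340 − 0.247 = 9313/4450 ≈ 2.093 in (> 0, runoff occurs)
Q: (9313/4450)² ÷ (14813/4450) = 86731969/65917850 in (≈ 1.316 in)

Q = 86731969/65917850 in ≈ 1.316 in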